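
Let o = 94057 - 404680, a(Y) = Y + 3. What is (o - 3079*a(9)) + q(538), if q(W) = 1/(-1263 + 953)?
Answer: -107747011/310 ≈ -3.4757e+5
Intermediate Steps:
a(Y) = 3 + Y
q(W) = -1/310 (q(W) = 1/(-310) = -1/310)
o = -310623
(o - 3079*a(9)) + q(538) = (-310623 - 3079*(3 + 9)) - 1/310 = (-310623 - 3079*12) - 1/310 = (-310623 - 1*36948) - 1/310 = (-310623 - 36948) - 1/310 = -347571 - 1/310 = -107747011/310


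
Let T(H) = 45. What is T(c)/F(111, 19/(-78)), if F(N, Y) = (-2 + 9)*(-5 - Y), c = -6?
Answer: -3510/2597 ≈ -1.3516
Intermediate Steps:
F(N, Y) = -35 - 7*Y (F(N, Y) = 7*(-5 - Y) = -35 - 7*Y)
T(c)/F(111, 19/(-78)) = 45/(-35 - 133/(-78)) = 45/(-35 - 133*(-1)/78) = 45/(-35 - 7*(-19/78)) = 45/(-35 + 133/78) = 45/(-2597/78) = 45*(-78/2597) = -3510/2597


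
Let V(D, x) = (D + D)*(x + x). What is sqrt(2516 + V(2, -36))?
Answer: 2*sqrt(557) ≈ 47.202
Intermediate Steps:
V(D, x) = 4*D*x (V(D, x) = (2*D)*(2*x) = 4*D*x)
sqrt(2516 + V(2, -36)) = sqrt(2516 + 4*2*(-36)) = sqrt(2516 - 288) = sqrt(2228) = 2*sqrt(557)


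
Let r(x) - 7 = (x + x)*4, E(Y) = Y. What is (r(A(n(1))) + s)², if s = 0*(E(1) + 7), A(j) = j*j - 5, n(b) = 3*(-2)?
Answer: 65025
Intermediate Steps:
n(b) = -6
A(j) = -5 + j² (A(j) = j² - 5 = -5 + j²)
s = 0 (s = 0*(1 + 7) = 0*8 = 0)
r(x) = 7 + 8*x (r(x) = 7 + (x + x)*4 = 7 + (2*x)*4 = 7 + 8*x)
(r(A(n(1))) + s)² = ((7 + 8*(-5 + (-6)²)) + 0)² = ((7 + 8*(-5 + 36)) + 0)² = ((7 + 8*31) + 0)² = ((7 + 248) + 0)² = (255 + 0)² = 255² = 65025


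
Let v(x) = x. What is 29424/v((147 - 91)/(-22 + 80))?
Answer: 213324/7 ≈ 30475.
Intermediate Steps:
29424/v((147 - 91)/(-22 + 80)) = 29424/(((147 - 91)/(-22 + 80))) = 29424/((56/58)) = 29424/((56*(1/58))) = 29424/(28/29) = 29424*(29/28) = 213324/7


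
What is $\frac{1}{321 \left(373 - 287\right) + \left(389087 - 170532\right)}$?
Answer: $\frac{1}{246161} \approx 4.0624 \cdot 10^{-6}$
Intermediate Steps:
$\frac{1}{321 \left(373 - 287\right) + \left(389087 - 170532\right)} = \frac{1}{321 \cdot 86 + 218555} = \frac{1}{27606 + 218555} = \frac{1}{246161}$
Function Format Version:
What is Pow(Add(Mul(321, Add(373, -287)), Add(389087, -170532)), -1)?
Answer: Rational(1, 246161) ≈ 4.0624e-6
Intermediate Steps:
Pow(Add(Mul(321, Add(373, -287)), Add(389087, -170532)), -1) = Pow(Add(Mul(321, 86), 218555), -1) = Pow(Add(27606, 218555), -1) = Pow(246161, -1) = Rational(1, 246161)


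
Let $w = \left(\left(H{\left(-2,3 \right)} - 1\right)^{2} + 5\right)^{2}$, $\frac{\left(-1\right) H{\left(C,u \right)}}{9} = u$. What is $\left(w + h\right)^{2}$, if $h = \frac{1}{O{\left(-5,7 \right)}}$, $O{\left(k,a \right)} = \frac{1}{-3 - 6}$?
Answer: $387521190144$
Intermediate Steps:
$O{\left(k,a \right)} = - \frac{1}{9}$ ($O{\left(k,a \right)} = \frac{1}{-9} = - \frac{1}{9}$)
$H{\left(C,u \right)} = - 9 u$
$h = -9$ ($h = \frac{1}{- \frac{1}{9}} = -9$)
$w = 622521$ ($w = \left(\left(\left(-9\right) 3 - 1\right)^{2} + 5\right)^{2} = \left(\left(-27 - 1\right)^{2} + 5\right)^{2} = \left(\left(-28\right)^{2} + 5\right)^{2} = \left(784 + 5\right)^{2} = 789^{2} = 622521$)
$\left(w + h\right)^{2} = \left(622521 - 9\right)^{2} = 622512^{2} = 387521190144$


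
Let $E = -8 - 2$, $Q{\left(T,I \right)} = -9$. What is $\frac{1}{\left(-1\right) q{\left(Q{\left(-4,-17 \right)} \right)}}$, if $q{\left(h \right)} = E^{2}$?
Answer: $- \frac{1}{100} \approx -0.01$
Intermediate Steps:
$E = -10$ ($E = -8 - 2 = -10$)
$q{\left(h \right)} = 100$ ($q{\left(h \right)} = \left(-10\right)^{2} = 100$)
$\frac{1}{\left(-1\right) q{\left(Q{\left(-4,-17 \right)} \right)}} = \frac{1}{\left(-1\right) 100} = \frac{1}{-100} = - \frac{1}{100}$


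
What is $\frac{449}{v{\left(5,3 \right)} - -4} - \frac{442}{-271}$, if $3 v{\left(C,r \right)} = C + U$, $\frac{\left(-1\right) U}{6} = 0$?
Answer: $\frac{372551}{4607} \approx 80.866$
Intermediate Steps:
$U = 0$ ($U = \left(-6\right) 0 = 0$)
$v{\left(C,r \right)} = \frac{C}{3}$ ($v{\left(C,r \right)} = \frac{C + 0}{3} = \frac{C}{3}$)
$\frac{449}{v{\left(5,3 \right)} - -4} - \frac{442}{-271} = \frac{449}{\frac{1}{3} \cdot 5 - -4} - \frac{442}{-271} = \frac{449}{\frac{5}{3} + 4} - - \frac{442}{271} = \frac{449}{\frac{17}{3}} + \frac{442}{271} = 449 \cdot \frac{3}{17} + \frac{442}{271} = \frac{1347}{17} + \frac{442}{271} = \frac{372551}{4607}$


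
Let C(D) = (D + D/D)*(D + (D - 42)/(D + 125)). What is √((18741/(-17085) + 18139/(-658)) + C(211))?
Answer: √5663128016633334135/11241930 ≈ 211.68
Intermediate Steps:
C(D) = (1 + D)*(D + (-42 + D)/(125 + D)) (C(D) = (D + 1)*(D + (-42 + D)/(125 + D)) = (1 + D)*(D + (-42 + D)/(125 + D)))
√((18741/(-17085) + 18139/(-658)) + C(211)) = √((18741/(-17085) + 18139/(-658)) + (-42 + 211³ + 84*211 + 127*211²)/(125 + 211)) = √((18741*(-1/17085) + 18139*(-1/658)) + (-42 + 9393931 + 17724 + 127*44521)/336) = √((-6247/5695 - 18139/658) + (-42 + 9393931 + 17724 + 5654167)/336) = √(-107412131/3747310 + (1/336)*15065780) = √(-107412131/3747310 + 3766445/84) = √(1007501028139/22483860) = √5663128016633334135/11241930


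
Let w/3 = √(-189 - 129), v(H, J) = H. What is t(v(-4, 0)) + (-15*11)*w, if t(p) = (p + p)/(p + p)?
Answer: 1 - 495*I*√318 ≈ 1.0 - 8827.1*I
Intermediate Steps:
w = 3*I*√318 (w = 3*√(-189 - 129) = 3*√(-318) = 3*(I*√318) = 3*I*√318 ≈ 53.498*I)
t(p) = 1 (t(p) = (2*p)/((2*p)) = (2*p)*(1/(2*p)) = 1)
t(v(-4, 0)) + (-15*11)*w = 1 + (-15*11)*(3*I*√318) = 1 - 495*I*√318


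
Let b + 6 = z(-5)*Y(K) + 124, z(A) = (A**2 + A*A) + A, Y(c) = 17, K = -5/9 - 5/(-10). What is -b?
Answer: -883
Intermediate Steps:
K = -1/18 (K = -5*1/9 - 5*(-1/10) = -5/9 + 1/2 = -1/18 ≈ -0.055556)
z(A) = A + 2*A**2 (z(A) = (A**2 + A**2) + A = 2*A**2 + A = A + 2*A**2)
b = 883 (b = -6 + (-5*(1 + 2*(-5))*17 + 124) = -6 + (-5*(1 - 10)*17 + 124) = -6 + (-5*(-9)*17 + 124) = -6 + (45*17 + 124) = -6 + (765 + 124) = -6 + 889 = 883)
-b = -1*883 = -883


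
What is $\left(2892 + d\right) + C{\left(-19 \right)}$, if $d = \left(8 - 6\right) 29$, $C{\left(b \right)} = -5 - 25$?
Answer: $2920$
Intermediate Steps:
$C{\left(b \right)} = -30$
$d = 58$ ($d = 2 \cdot 29 = 58$)
$\left(2892 + d\right) + C{\left(-19 \right)} = \left(2892 + 58\right) - 30 = 2950 - 30 = 2920$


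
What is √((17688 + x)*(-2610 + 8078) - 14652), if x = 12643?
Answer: 2*√41458814 ≈ 12878.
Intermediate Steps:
√((17688 + x)*(-2610 + 8078) - 14652) = √((17688 + 12643)*(-2610 + 8078) - 14652) = √(30331*5468 - 14652) = √(165849908 - 14652) = √165835256 = 2*√41458814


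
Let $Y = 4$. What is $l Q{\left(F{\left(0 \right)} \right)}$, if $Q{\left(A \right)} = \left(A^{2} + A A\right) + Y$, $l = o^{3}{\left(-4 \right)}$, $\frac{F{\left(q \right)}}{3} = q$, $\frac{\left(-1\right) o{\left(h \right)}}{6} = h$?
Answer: $55296$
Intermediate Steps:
$o{\left(h \right)} = - 6 h$
$F{\left(q \right)} = 3 q$
$l = 13824$ ($l = \left(\left(-6\right) \left(-4\right)\right)^{3} = 24^{3} = 13824$)
$Q{\left(A \right)} = 4 + 2 A^{2}$ ($Q{\left(A \right)} = \left(A^{2} + A A\right) + 4 = \left(A^{2} + A^{2}\right) + 4 = 2 A^{2} + 4 = 4 + 2 A^{2}$)
$l Q{\left(F{\left(0 \right)} \right)} = 13824 \left(4 + 2 \left(3 \cdot 0\right)^{2}\right) = 13824 \left(4 + 2 \cdot 0^{2}\right) = 13824 \left(4 + 2 \cdot 0\right) = 13824 \left(4 + 0\right) = 13824 \cdot 4 = 55296$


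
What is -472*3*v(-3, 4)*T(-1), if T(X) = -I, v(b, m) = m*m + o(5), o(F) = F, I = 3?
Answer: 89208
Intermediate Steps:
v(b, m) = 5 + m**2 (v(b, m) = m*m + 5 = m**2 + 5 = 5 + m**2)
T(X) = -3 (T(X) = -1*3 = -3)
-472*3*v(-3, 4)*T(-1) = -472*3*(5 + 4**2)*(-3) = -472*3*(5 + 16)*(-3) = -472*3*21*(-3) = -29736*(-3) = -472*(-189) = 89208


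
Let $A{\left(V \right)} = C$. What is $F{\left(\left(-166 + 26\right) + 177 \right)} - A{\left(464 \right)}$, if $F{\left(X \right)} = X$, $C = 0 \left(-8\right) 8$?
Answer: $37$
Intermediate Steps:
$C = 0$ ($C = 0 \cdot 8 = 0$)
$A{\left(V \right)} = 0$
$F{\left(\left(-166 + 26\right) + 177 \right)} - A{\left(464 \right)} = \left(\left(-166 + 26\right) + 177\right) - 0 = \left(-140 + 177\right) + 0 = 37 + 0 = 37$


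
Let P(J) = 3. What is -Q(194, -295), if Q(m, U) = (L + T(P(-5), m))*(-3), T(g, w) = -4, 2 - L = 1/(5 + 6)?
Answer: -69/11 ≈ -6.2727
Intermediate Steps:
L = 21/11 (L = 2 - 1/(5 + 6) = 2 - 1/11 = 21/11 ≈ 1.9091)
Q(m, U) = 69/11 (Q(m, U) = (21/11 - 4)*(-3) = -23/11*(-3) = 69/11)
-Q(194, -295) = -1*69/11 = -69/11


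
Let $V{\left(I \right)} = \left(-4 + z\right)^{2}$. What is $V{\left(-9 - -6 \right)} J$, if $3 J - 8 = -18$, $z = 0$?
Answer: $- \frac{160}{3} \approx -53.333$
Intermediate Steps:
$J = - \frac{10}{3}$ ($J = \frac{8}{3} + \frac{1}{3} \left(-18\right) = \frac{8}{3} - 6 = - \frac{10}{3} \approx -3.3333$)
$V{\left(I \right)} = 16$ ($V{\left(I \right)} = \left(-4 + 0\right)^{2} = \left(-4\right)^{2} = 16$)
$V{\left(-9 - -6 \right)} J = 16 \left(- \frac{10}{3}\right) = - \frac{160}{3}$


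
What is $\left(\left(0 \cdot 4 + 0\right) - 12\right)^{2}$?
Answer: $144$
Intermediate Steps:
$\left(\left(0 \cdot 4 + 0\right) - 12\right)^{2} = \left(\left(0 + 0\right) - 12\right)^{2} = \left(0 - 12\right)^{2} = \left(-12\right)^{2} = 144$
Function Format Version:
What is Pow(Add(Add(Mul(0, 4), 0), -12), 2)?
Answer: 144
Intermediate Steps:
Pow(Add(Add(Mul(0, 4), 0), -12), 2) = Pow(Add(Add(0, 0), -12), 2) = Pow(Add(0, -12), 2) = Pow(-12, 2) = 144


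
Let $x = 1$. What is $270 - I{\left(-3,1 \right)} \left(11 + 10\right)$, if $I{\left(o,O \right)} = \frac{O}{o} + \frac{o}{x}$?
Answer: $340$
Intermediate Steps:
$I{\left(o,O \right)} = o + \frac{O}{o}$ ($I{\left(o,O \right)} = \frac{O}{o} + \frac{o}{1} = \frac{O}{o} + o 1 = \frac{O}{o} + o = o + \frac{O}{o}$)
$270 - I{\left(-3,1 \right)} \left(11 + 10\right) = 270 - \left(-3 + 1 \frac{1}{-3}\right) \left(11 + 10\right) = 270 - \left(-3 + 1 \left(- \frac{1}{3}\right)\right) 21 = 270 - \left(-3 - \frac{1}{3}\right) 21 = 270 - \left(- \frac{10}{3}\right) 21 = 270 - -70 = 270 + 70 = 340$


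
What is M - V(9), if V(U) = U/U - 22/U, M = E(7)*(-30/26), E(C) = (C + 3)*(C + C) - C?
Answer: -17786/117 ≈ -152.02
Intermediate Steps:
E(C) = -C + 2*C*(3 + C) (E(C) = (3 + C)*(2*C) - C = 2*C*(3 + C) - C = -C + 2*C*(3 + C))
M = -1995/13 (M = (7*(5 + 2*7))*(-30/26) = (7*(5 + 14))*(-30*1/26) = (7*19)*(-15/13) = 133*(-15/13) = -1995/13 ≈ -153.46)
V(U) = 1 - 22/U
M - V(9) = -1995/13 - (-22 + 9)/9 = -1995/13 - (-13)/9 = -1995/13 - 1*(-13/9) = -1995/13 + 13/9 = -17786/117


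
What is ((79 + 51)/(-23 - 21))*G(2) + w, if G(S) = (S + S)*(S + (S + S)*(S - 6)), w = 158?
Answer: 3558/11 ≈ 323.45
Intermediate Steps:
G(S) = 2*S*(S + 2*S*(-6 + S)) (G(S) = (2*S)*(S + (2*S)*(-6 + S)) = (2*S)*(S + 2*S*(-6 + S)) = 2*S*(S + 2*S*(-6 + S)))
((79 + 51)/(-23 - 21))*G(2) + w = ((79 + 51)/(-23 - 21))*(2²*(-22 + 4*2)) + 158 = (130/(-44))*(4*(-22 + 8)) + 158 = (130*(-1/44))*(4*(-14)) + 158 = -65/22*(-56) + 158 = 1820/11 + 158 = 3558/11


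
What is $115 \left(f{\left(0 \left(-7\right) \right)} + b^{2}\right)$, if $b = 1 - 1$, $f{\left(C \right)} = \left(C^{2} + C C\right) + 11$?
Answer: $1265$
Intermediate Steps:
$f{\left(C \right)} = 11 + 2 C^{2}$ ($f{\left(C \right)} = \left(C^{2} + C^{2}\right) + 11 = 2 C^{2} + 11 = 11 + 2 C^{2}$)
$b = 0$ ($b = 1 - 1 = 0$)
$115 \left(f{\left(0 \left(-7\right) \right)} + b^{2}\right) = 115 \left(\left(11 + 2 \left(0 \left(-7\right)\right)^{2}\right) + 0^{2}\right) = 115 \left(\left(11 + 2 \cdot 0^{2}\right) + 0\right) = 115 \left(\left(11 + 2 \cdot 0\right) + 0\right) = 115 \left(\left(11 + 0\right) + 0\right) = 115 \left(11 + 0\right) = 115 \cdot 11 = 1265$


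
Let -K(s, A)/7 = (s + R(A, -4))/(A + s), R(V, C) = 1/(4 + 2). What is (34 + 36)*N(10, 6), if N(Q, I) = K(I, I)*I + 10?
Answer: -4865/6 ≈ -810.83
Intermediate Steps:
R(V, C) = ⅙ (R(V, C) = 1/6 = ⅙)
K(s, A) = -7*(⅙ + s)/(A + s) (K(s, A) = -7*(s + ⅙)/(A + s) = -7*(⅙ + s)/(A + s))
N(Q, I) = 113/12 - 7*I/2 (N(Q, I) = ((-7/6 - 7*I)/(I + I))*I + 10 = ((-7/6 - 7*I)/((2*I)))*I + 10 = ((1/(2*I))*(-7/6 - 7*I))*I + 10 = ((-7/6 - 7*I)/(2*I))*I + 10 = (-7/12 - 7*I/2) + 10 = 113/12 - 7*I/2)
(34 + 36)*N(10, 6) = (34 + 36)*(113/12 - 7/2*6) = 70*(113/12 - 21) = 70*(-139/12) = -4865/6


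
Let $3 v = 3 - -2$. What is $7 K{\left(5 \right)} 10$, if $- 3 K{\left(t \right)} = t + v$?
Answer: $- \frac{1400}{9} \approx -155.56$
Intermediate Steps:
$v = \frac{5}{3}$ ($v = \frac{3 - -2}{3} = \frac{3 + 2}{3} = \frac{1}{3} \cdot 5 = \frac{5}{3} \approx 1.6667$)
$K{\left(t \right)} = - \frac{5}{9} - \frac{t}{3}$ ($K{\left(t \right)} = - \frac{t + \frac{5}{3}}{3} = - \frac{\frac{5}{3} + t}{3} = - \frac{5}{9} - \frac{t}{3}$)
$7 K{\left(5 \right)} 10 = 7 \left(- \frac{5}{9} - \frac{5}{3}\right) 10 = 7 \left(- \frac{20}{9}\right) 10 = \left(- \frac{140}{9}\right) 10 = - \frac{1400}{9}$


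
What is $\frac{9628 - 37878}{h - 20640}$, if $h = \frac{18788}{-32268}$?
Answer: $\frac{227892750}{166507577} \approx 1.3687$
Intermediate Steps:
$h = - \frac{4697}{8067}$ ($h = 18788 \left(- \frac{1}{32268}\right) = - \frac{4697}{8067} \approx -0.58225$)
$\frac{9628 - 37878}{h - 20640} = \frac{9628 - 37878}{- \frac{4697}{8067} - 20640} = - \frac{28250}{- \frac{166507577}{8067}} = \left(-28250\right) \left(- \frac{8067}{166507577}\right) = \frac{227892750}{166507577}$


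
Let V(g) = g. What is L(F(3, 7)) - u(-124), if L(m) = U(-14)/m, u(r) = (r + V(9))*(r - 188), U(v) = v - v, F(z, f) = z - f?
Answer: -35880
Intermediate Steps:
U(v) = 0
u(r) = (-188 + r)*(9 + r) (u(r) = (r + 9)*(r - 188) = (9 + r)*(-188 + r) = (-188 + r)*(9 + r))
L(m) = 0 (L(m) = 0/m = 0)
L(F(3, 7)) - u(-124) = 0 - (-1692 + (-124)² - 179*(-124)) = 0 - (-1692 + 15376 + 22196) = 0 - 1*35880 = 0 - 35880 = -35880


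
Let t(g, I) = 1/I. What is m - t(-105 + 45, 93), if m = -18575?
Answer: -1727476/93 ≈ -18575.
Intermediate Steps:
m - t(-105 + 45, 93) = -18575 - 1/93 = -1727476/93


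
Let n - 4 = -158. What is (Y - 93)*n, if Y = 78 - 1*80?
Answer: 14630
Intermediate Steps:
n = -154 (n = 4 - 158 = -154)
Y = -2 (Y = 78 - 80 = -2)
(Y - 93)*n = (-2 - 93)*(-154) = -95*(-154) = 14630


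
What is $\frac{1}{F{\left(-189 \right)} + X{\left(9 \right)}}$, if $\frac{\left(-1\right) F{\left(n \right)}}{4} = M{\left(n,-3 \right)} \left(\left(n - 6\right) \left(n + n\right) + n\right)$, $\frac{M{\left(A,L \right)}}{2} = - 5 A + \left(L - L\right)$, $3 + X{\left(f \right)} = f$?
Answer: $- \frac{1}{555818754} \approx -1.7991 \cdot 10^{-9}$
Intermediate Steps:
$X{\left(f \right)} = -3 + f$
$M{\left(A,L \right)} = - 10 A$ ($M{\left(A,L \right)} = 2 \left(- 5 A + \left(L - L\right)\right) = 2 \left(- 5 A + 0\right) = 2 \left(- 5 A\right) = - 10 A$)
$F{\left(n \right)} = 40 n \left(n + 2 n \left(-6 + n\right)\right)$ ($F{\left(n \right)} = - 4 - 10 n \left(\left(n - 6\right) \left(n + n\right) + n\right) = - 4 - 10 n \left(\left(-6 + n\right) 2 n + n\right) = - 4 - 10 n \left(2 n \left(-6 + n\right) + n\right) = - 4 - 10 n \left(n + 2 n \left(-6 + n\right)\right) = - 4 \left(- 10 n \left(n + 2 n \left(-6 + n\right)\right)\right) = 40 n \left(n + 2 n \left(-6 + n\right)\right)$)
$\frac{1}{F{\left(-189 \right)} + X{\left(9 \right)}} = \frac{1}{\left(-189\right)^{2} \left(-440 + 80 \left(-189\right)\right) + \left(-3 + 9\right)} = \frac{1}{35721 \left(-440 - 15120\right) + 6} = \frac{1}{35721 \left(-15560\right) + 6} = \frac{1}{-555818760 + 6} = \frac{1}{-555818754} = - \frac{1}{555818754}$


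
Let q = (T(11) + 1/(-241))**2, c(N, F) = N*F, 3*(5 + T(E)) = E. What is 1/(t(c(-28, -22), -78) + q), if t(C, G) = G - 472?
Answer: -522729/286565861 ≈ -0.0018241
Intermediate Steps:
T(E) = -5 + E/3
c(N, F) = F*N
t(C, G) = -472 + G
q = 935089/522729 (q = ((-5 + (1/3)*11) + 1/(-241))**2 = ((-5 + 11/3) - 1/241)**2 = (-4/3 - 1/241)**2 = (-967/723)**2 = 935089/522729 ≈ 1.7889)
1/(t(c(-28, -22), -78) + q) = 1/((-472 - 78) + 935089/522729) = 1/(-550 + 935089/522729) = 1/(-286565861/522729) = -522729/286565861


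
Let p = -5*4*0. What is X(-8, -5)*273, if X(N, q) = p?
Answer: 0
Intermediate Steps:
p = 0 (p = -20*0 = 0)
X(N, q) = 0
X(-8, -5)*273 = 0*273 = 0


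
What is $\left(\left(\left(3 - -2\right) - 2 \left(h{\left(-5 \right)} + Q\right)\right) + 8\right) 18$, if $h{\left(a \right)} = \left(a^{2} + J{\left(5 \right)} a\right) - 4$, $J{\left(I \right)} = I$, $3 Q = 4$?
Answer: $330$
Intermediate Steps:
$Q = \frac{4}{3}$ ($Q = \frac{1}{3} \cdot 4 = \frac{4}{3} \approx 1.3333$)
$h{\left(a \right)} = -4 + a^{2} + 5 a$ ($h{\left(a \right)} = \left(a^{2} + 5 a\right) - 4 = -4 + a^{2} + 5 a$)
$\left(\left(\left(3 - -2\right) - 2 \left(h{\left(-5 \right)} + Q\right)\right) + 8\right) 18 = \left(\left(\left(3 - -2\right) - 2 \left(\left(-4 + \left(-5\right)^{2} + 5 \left(-5\right)\right) + \frac{4}{3}\right)\right) + 8\right) 18 = \left(\left(\left(3 + 2\right) - 2 \left(\left(-4 + 25 - 25\right) + \frac{4}{3}\right)\right) + 8\right) 18 = \left(\left(5 - 2 \left(-4 + \frac{4}{3}\right)\right) + 8\right) 18 = \left(\left(5 - - \frac{16}{3}\right) + 8\right) 18 = \left(\left(5 + \frac{16}{3}\right) + 8\right) 18 = \left(\frac{31}{3} + 8\right) 18 = \frac{55}{3} \cdot 18 = 330$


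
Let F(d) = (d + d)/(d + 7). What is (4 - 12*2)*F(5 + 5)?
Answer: -400/17 ≈ -23.529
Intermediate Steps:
F(d) = 2*d/(7 + d) (F(d) = (2*d)/(7 + d) = 2*d/(7 + d))
(4 - 12*2)*F(5 + 5) = (4 - 12*2)*(2*(5 + 5)/(7 + (5 + 5))) = (4 - 24)*(2*10/(7 + 10)) = -40*10/17 = -20*20/17 = -400/17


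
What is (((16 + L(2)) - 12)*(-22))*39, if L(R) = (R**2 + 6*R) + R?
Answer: -18876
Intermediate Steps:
L(R) = R**2 + 7*R
(((16 + L(2)) - 12)*(-22))*39 = (((16 + 2*(7 + 2)) - 12)*(-22))*39 = (((16 + 2*9) - 12)*(-22))*39 = (((16 + 18) - 12)*(-22))*39 = ((34 - 12)*(-22))*39 = (22*(-22))*39 = -484*39 = -18876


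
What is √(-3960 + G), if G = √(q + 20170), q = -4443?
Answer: √(-3960 + √15727) ≈ 61.924*I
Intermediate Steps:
G = √15727 (G = √(-4443 + 20170) = √15727 ≈ 125.41)
√(-3960 + G) = √(-3960 + √15727)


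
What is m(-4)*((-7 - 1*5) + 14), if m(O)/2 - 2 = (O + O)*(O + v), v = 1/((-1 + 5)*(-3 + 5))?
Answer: 132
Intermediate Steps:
v = 1/8 (v = 1/(4*2) = 1/8 ≈ 0.12500)
m(O) = 4 + 4*O*(1/8 + O) (m(O) = 4 + 2*((O + O)*(O + 1/8)) = 4 + 2*((2*O)*(1/8 + O)) = 4 + 2*(2*O*(1/8 + O)) = 4 + 4*O*(1/8 + O))
m(-4)*((-7 - 1*5) + 14) = (4 + (1/2)*(-4) + 4*(-4)**2)*((-7 - 1*5) + 14) = (4 - 2 + 4*16)*((-7 - 5) + 14) = (4 - 2 + 64)*(-12 + 14) = 66*2 = 132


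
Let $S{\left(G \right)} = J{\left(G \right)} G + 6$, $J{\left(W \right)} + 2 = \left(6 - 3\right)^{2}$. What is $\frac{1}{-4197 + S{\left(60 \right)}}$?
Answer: $- \frac{1}{3771} \approx -0.00026518$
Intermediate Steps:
$J{\left(W \right)} = 7$ ($J{\left(W \right)} = -2 + \left(6 - 3\right)^{2} = -2 + 3^{2} = -2 + 9 = 7$)
$S{\left(G \right)} = 6 + 7 G$ ($S{\left(G \right)} = 7 G + 6 = 6 + 7 G$)
$\frac{1}{-4197 + S{\left(60 \right)}} = \frac{1}{-4197 + \left(6 + 7 \cdot 60\right)} = \frac{1}{-4197 + \left(6 + 420\right)} = \frac{1}{-4197 + 426} = \frac{1}{-3771} = - \frac{1}{3771}$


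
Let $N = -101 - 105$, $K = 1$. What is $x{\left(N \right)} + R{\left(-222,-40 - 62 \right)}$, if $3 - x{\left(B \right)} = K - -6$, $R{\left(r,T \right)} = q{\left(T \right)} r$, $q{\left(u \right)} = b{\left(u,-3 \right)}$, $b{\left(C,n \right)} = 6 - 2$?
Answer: $-892$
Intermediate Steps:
$b{\left(C,n \right)} = 4$
$q{\left(u \right)} = 4$
$R{\left(r,T \right)} = 4 r$
$N = -206$ ($N = -101 - 105 = -206$)
$x{\left(B \right)} = -4$ ($x{\left(B \right)} = 3 - \left(1 - -6\right) = 3 - \left(1 + 6\right) = 3 - 7 = -4$)
$x{\left(N \right)} + R{\left(-222,-40 - 62 \right)} = -4 + 4 \left(-222\right) = -4 - 888 = -892$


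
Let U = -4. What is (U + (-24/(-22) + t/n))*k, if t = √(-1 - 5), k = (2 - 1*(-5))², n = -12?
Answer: -1568/11 - 49*I*√6/12 ≈ -142.55 - 10.002*I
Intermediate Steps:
k = 49 (k = (2 + 5)² = 7² = 49)
t = I*√6 (t = √(-6) = I*√6 ≈ 2.4495*I)
(U + (-24/(-22) + t/n))*k = (-4 + (-24/(-22) + (I*√6)/(-12)))*49 = (-4 + (-24*(-1/22) + (I*√6)*(-1/12)))*49 = (-4 + (12/11 - I*√6/12))*49 = (-32/11 - I*√6/12)*49 = -1568/11 - 49*I*√6/12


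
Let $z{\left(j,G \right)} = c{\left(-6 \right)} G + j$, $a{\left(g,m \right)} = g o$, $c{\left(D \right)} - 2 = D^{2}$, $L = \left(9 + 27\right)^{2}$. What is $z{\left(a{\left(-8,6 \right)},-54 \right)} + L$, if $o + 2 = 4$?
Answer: $-772$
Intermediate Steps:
$L = 1296$ ($L = 36^{2} = 1296$)
$o = 2$ ($o = -2 + 4 = 2$)
$c{\left(D \right)} = 2 + D^{2}$
$a{\left(g,m \right)} = 2 g$ ($a{\left(g,m \right)} = g 2 = 2 g$)
$z{\left(j,G \right)} = j + 38 G$ ($z{\left(j,G \right)} = \left(2 + \left(-6\right)^{2}\right) G + j = \left(2 + 36\right) G + j = 38 G + j = j + 38 G$)
$z{\left(a{\left(-8,6 \right)},-54 \right)} + L = \left(2 \left(-8\right) + 38 \left(-54\right)\right) + 1296 = \left(-16 - 2052\right) + 1296 = -2068 + 1296 = -772$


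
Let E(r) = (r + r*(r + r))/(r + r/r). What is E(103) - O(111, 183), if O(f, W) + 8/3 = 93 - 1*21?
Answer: 42331/312 ≈ 135.68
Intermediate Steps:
O(f, W) = 208/3 (O(f, W) = -8/3 + (93 - 1*21) = -8/3 + (93 - 21) = -8/3 + 72 = 208/3)
E(r) = (r + 2*r²)/(1 + r) (E(r) = (r + r*(2*r))/(r + 1) = (r + 2*r²)/(1 + r))
E(103) - O(111, 183) = 103*(1 + 2*103)/(1 + 103) - 1*208/3 = 103*(1 + 206)/104 - 208/3 = 103*(1/104)*207 - 208/3 = 21321/104 - 208/3 = 42331/312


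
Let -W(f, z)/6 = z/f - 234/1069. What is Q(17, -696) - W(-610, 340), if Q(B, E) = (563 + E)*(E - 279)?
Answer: 8455673355/65209 ≈ 1.2967e+5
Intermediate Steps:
Q(B, E) = (-279 + E)*(563 + E) (Q(B, E) = (563 + E)*(-279 + E) = (-279 + E)*(563 + E))
W(f, z) = 1404/1069 - 6*z/f (W(f, z) = -6*(z/f - 234/1069) = -6*(-234/1069 + z/f) = 1404/1069 - 6*z/f)
Q(17, -696) - W(-610, 340) = (-157077 + (-696)**2 + 284*(-696)) - (1404/1069 - 6*340/(-610)) = (-157077 + 484416 - 197664) - (1404/1069 - 6*340*(-1/610)) = 129675 - (1404/1069 + 204/61) = 129675 - 1*303720/65209 = 129675 - 303720/65209 = 8455673355/65209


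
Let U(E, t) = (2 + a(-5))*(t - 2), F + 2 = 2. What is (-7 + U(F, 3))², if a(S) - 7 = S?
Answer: 9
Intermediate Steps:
F = 0 (F = -2 + 2 = 0)
a(S) = 7 + S
U(E, t) = -8 + 4*t (U(E, t) = (2 + (7 - 5))*(t - 2) = (2 + 2)*(-2 + t) = 4*(-2 + t) = -8 + 4*t)
(-7 + U(F, 3))² = (-7 + (-8 + 4*3))² = (-7 + (-8 + 12))² = (-7 + 4)² = (-3)² = 9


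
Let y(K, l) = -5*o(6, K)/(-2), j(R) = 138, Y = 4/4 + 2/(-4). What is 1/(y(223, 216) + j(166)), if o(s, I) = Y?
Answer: 4/557 ≈ 0.0071813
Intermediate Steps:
Y = ½ (Y = 4*(¼) + 2*(-¼) = 1 - ½ = ½ ≈ 0.50000)
o(s, I) = ½
y(K, l) = 5/4 (y(K, l) = -5*½/(-2) = -5/2*(-½) = 5/4)
1/(y(223, 216) + j(166)) = 1/(5/4 + 138) = 1/(557/4) = 4/557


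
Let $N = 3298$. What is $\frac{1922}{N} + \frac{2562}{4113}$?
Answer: $\frac{2725777}{2260779} \approx 1.2057$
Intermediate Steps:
$\frac{1922}{N} + \frac{2562}{4113} = \frac{1922}{3298} + \frac{2562}{4113} = 1922 \cdot \frac{1}{3298} + 2562 \cdot \frac{1}{4113} = \frac{961}{1649} + \frac{854}{1371} = \frac{2725777}{2260779}$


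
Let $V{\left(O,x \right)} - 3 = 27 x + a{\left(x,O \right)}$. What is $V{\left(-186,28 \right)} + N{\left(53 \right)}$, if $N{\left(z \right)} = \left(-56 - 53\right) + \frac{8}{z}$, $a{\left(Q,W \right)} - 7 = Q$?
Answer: $\frac{36313}{53} \approx 685.15$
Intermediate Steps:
$a{\left(Q,W \right)} = 7 + Q$
$V{\left(O,x \right)} = 10 + 28 x$ ($V{\left(O,x \right)} = 3 + \left(27 x + \left(7 + x\right)\right) = 3 + \left(7 + 28 x\right) = 10 + 28 x$)
$N{\left(z \right)} = -109 + \frac{8}{z}$
$V{\left(-186,28 \right)} + N{\left(53 \right)} = \left(10 + 28 \cdot 28\right) - \left(109 - \frac{8}{53}\right) = \left(10 + 784\right) + \left(-109 + 8 \cdot \frac{1}{53}\right) = 794 + \left(-109 + \frac{8}{53}\right) = 794 - \frac{5769}{53} = \frac{36313}{53}$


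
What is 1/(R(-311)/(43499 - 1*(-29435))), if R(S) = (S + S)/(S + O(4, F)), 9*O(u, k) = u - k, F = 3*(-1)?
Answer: 101815864/2799 ≈ 36376.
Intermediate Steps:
F = -3
O(u, k) = -k/9 + u/9 (O(u, k) = (u - k)/9 = -k/9 + u/9)
R(S) = 2*S/(7/9 + S) (R(S) = (S + S)/(S + (-⅑*(-3) + (⅑)*4)) = (2*S)/(S + (⅓ + 4/9)) = (2*S)/(S + 7/9) = (2*S)/(7/9 + S) = 2*S/(7/9 + S))
1/(R(-311)/(43499 - 1*(-29435))) = 1/((18*(-311)/(7 + 9*(-311)))/(43499 - 1*(-29435))) = 1/((18*(-311)/(7 - 2799))/(43499 + 29435)) = 1/((18*(-311)/(-2792))/72934) = 1/((18*(-311)*(-1/2792))*(1/72934)) = 1/((2799/1396)*(1/72934)) = 1/(2799/101815864) = 101815864/2799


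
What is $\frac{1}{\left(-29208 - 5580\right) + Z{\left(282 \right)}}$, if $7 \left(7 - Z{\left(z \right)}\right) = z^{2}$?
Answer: $- \frac{7}{322991} \approx -2.1672 \cdot 10^{-5}$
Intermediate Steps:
$Z{\left(z \right)} = 7 - \frac{z^{2}}{7}$
$\frac{1}{\left(-29208 - 5580\right) + Z{\left(282 \right)}} = \frac{1}{\left(-29208 - 5580\right) + \left(7 - \frac{282^{2}}{7}\right)} = \frac{1}{-34788 + \left(7 - \frac{79524}{7}\right)} = \frac{1}{-34788 - \frac{79475}{7}} = \frac{1}{- \frac{322991}{7}} = - \frac{7}{322991}$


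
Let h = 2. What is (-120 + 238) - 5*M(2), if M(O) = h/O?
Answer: 113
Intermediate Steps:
M(O) = 2/O
(-120 + 238) - 5*M(2) = (-120 + 238) - 5*2/2 = 118 - 5*2*(½) = 118 - 5 = 113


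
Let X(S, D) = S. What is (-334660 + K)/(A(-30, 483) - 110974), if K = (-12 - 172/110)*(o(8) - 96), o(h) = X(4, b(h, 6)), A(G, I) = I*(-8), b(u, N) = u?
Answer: 9168834/3158045 ≈ 2.9033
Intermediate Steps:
A(G, I) = -8*I
o(h) = 4
K = 68632/55 (K = (-12 - 172/110)*(4 - 96) = (-12 - 172/110)*(-92) = (-12 - 1*86/55)*(-92) = (-12 - 86/55)*(-92) = -746/55*(-92) = 68632/55 ≈ 1247.9)
(-334660 + K)/(A(-30, 483) - 110974) = (-334660 + 68632/55)/(-8*483 - 110974) = -18337668/(55*(-3864 - 110974)) = -18337668/55/(-114838) = -18337668/55*(-1/114838) = 9168834/3158045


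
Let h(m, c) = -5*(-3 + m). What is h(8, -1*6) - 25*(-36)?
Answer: 875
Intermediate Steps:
h(m, c) = 15 - 5*m
h(8, -1*6) - 25*(-36) = (15 - 5*8) - 25*(-36) = (15 - 40) + 900 = -25 + 900 = 875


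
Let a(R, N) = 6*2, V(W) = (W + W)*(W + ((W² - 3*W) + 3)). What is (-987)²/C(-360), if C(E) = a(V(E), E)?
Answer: 324723/4 ≈ 81181.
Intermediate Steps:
V(W) = 2*W*(3 + W² - 2*W) (V(W) = (2*W)*(W + (3 + W² - 3*W)) = (2*W)*(3 + W² - 2*W) = 2*W*(3 + W² - 2*W))
a(R, N) = 12
C(E) = 12
(-987)²/C(-360) = (-987)²/12 = 974169*(1/12) = 324723/4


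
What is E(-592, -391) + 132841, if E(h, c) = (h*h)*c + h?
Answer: -136899175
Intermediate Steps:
E(h, c) = h + c*h² (E(h, c) = h²*c + h = c*h² + h = h + c*h²)
E(-592, -391) + 132841 = -592*(1 - 391*(-592)) + 132841 = -592*(1 + 231472) + 132841 = -592*231473 + 132841 = -137032016 + 132841 = -136899175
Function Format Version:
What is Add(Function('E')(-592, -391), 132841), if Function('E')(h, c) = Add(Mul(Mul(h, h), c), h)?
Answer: -136899175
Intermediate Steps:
Function('E')(h, c) = Add(h, Mul(c, Pow(h, 2))) (Function('E')(h, c) = Add(Mul(Pow(h, 2), c), h) = Add(Mul(c, Pow(h, 2)), h) = Add(h, Mul(c, Pow(h, 2))))
Add(Function('E')(-592, -391), 132841) = Add(Mul(-592, Add(1, Mul(-391, -592))), 132841) = Add(Mul(-592, Add(1, 231472)), 132841) = Add(Mul(-592, 231473), 132841) = Add(-137032016, 132841) = -136899175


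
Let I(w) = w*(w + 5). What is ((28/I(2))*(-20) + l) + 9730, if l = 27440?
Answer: 37130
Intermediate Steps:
I(w) = w*(5 + w)
((28/I(2))*(-20) + l) + 9730 = ((28/(2*(5 + 2)))*(-20) + 27440) + 9730 = ((28/(2*7))*(-20) + 27440) + 9730 = ((28/14)*(-20) + 27440) + 9730 = (((1/14)*28)*(-20) + 27440) + 9730 = (2*(-20) + 27440) + 9730 = (-40 + 27440) + 9730 = 27400 + 9730 = 37130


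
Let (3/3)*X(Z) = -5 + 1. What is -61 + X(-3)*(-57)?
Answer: 167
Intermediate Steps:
X(Z) = -4 (X(Z) = -5 + 1 = -4)
-61 + X(-3)*(-57) = -61 - 4*(-57) = -61 + 228 = 167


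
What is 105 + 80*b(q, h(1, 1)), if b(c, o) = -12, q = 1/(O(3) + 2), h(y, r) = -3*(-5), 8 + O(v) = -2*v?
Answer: -855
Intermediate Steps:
O(v) = -8 - 2*v
h(y, r) = 15
q = -1/12 (q = 1/((-8 - 2*3) + 2) = 1/((-8 - 6) + 2) = 1/(-14 + 2) = 1/(-12) = -1/12 ≈ -0.083333)
105 + 80*b(q, h(1, 1)) = 105 + 80*(-12) = 105 - 960 = -855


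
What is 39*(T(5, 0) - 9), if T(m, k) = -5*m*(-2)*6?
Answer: 11349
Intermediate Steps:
T(m, k) = 60*m (T(m, k) = -(-10)*m*6 = (10*m)*6 = 60*m)
39*(T(5, 0) - 9) = 39*(60*5 - 9) = 39*(300 - 9) = 39*291 = 11349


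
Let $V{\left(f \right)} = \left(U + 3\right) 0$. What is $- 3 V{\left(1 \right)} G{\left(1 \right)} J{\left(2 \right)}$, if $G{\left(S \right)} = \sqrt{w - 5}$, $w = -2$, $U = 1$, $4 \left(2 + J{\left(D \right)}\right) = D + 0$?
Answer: $0$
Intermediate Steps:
$J{\left(D \right)} = -2 + \frac{D}{4}$ ($J{\left(D \right)} = -2 + \frac{D + 0}{4} = -2 + \frac{D}{4}$)
$V{\left(f \right)} = 0$ ($V{\left(f \right)} = \left(1 + 3\right) 0 = 4 \cdot 0 = 0$)
$G{\left(S \right)} = i \sqrt{7}$ ($G{\left(S \right)} = \sqrt{-2 - 5} = \sqrt{-7} = i \sqrt{7}$)
$- 3 V{\left(1 \right)} G{\left(1 \right)} J{\left(2 \right)} = \left(-3\right) 0 i \sqrt{7} \left(-2 + \frac{1}{4} \cdot 2\right) = 0 i \sqrt{7} \left(-2 + \frac{1}{2}\right) = 0 i \sqrt{7} \left(- \frac{3}{2}\right) = 0 \left(- \frac{3 i \sqrt{7}}{2}\right) = 0$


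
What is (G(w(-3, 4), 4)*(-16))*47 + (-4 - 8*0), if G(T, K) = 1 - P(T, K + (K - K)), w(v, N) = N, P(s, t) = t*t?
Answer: 11276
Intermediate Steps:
P(s, t) = t**2
G(T, K) = 1 - K**2 (G(T, K) = 1 - (K + (K - K))**2 = 1 - (K + 0)**2 = 1 - K**2)
(G(w(-3, 4), 4)*(-16))*47 + (-4 - 8*0) = ((1 - 1*4**2)*(-16))*47 + (-4 - 8*0) = ((1 - 1*16)*(-16))*47 + (-4 - 1*0) = ((1 - 16)*(-16))*47 + (-4 + 0) = -15*(-16)*47 - 4 = 240*47 - 4 = 11280 - 4 = 11276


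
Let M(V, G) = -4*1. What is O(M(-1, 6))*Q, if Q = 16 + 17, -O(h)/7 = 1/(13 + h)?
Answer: -77/3 ≈ -25.667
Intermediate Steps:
M(V, G) = -4
O(h) = -7/(13 + h)
Q = 33
O(M(-1, 6))*Q = -7/(13 - 4)*33 = -7/9*33 = -77/3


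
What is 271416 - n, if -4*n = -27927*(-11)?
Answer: 1392861/4 ≈ 3.4822e+5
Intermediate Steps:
n = -307197/4 (n = -(-27927)*(-11)/4 = -¼*307197 = -307197/4 ≈ -76799.)
271416 - n = 271416 - 1*(-307197/4) = 271416 + 307197/4 = 1392861/4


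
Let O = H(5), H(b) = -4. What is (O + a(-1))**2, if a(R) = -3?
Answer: 49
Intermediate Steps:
O = -4
(O + a(-1))**2 = (-4 - 3)**2 = (-7)**2 = 49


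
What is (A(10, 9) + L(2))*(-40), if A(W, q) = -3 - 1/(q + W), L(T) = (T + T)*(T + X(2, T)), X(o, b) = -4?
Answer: 8400/19 ≈ 442.11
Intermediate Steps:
L(T) = 2*T*(-4 + T) (L(T) = (T + T)*(T - 4) = (2*T)*(-4 + T) = 2*T*(-4 + T))
A(W, q) = -3 - 1/(W + q)
(A(10, 9) + L(2))*(-40) = ((-1 - 3*10 - 3*9)/(10 + 9) + 2*2*(-4 + 2))*(-40) = ((-1 - 30 - 27)/19 + 2*2*(-2))*(-40) = ((1/19)*(-58) - 8)*(-40) = (-58/19 - 8)*(-40) = -210/19*(-40) = 8400/19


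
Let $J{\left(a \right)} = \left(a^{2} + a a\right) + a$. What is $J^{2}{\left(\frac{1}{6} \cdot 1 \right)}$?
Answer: $\frac{4}{81} \approx 0.049383$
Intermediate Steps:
$J{\left(a \right)} = a + 2 a^{2}$ ($J{\left(a \right)} = \left(a^{2} + a^{2}\right) + a = 2 a^{2} + a = a + 2 a^{2}$)
$J^{2}{\left(\frac{1}{6} \cdot 1 \right)} = \left(\frac{1}{6} \cdot 1 \left(1 + 2 \cdot \frac{1}{6} \cdot 1\right)\right)^{2} = \left(\frac{1 + 2 \cdot \frac{1}{6}}{6}\right)^{2} = \left(\frac{1 + \frac{1}{3}}{6}\right)^{2} = \left(\frac{1}{6} \cdot \frac{4}{3}\right)^{2} = \left(\frac{2}{9}\right)^{2} = \frac{4}{81}$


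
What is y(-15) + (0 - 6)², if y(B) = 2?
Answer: 38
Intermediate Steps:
y(-15) + (0 - 6)² = 2 + (0 - 6)² = 2 + (-6)² = 2 + 36 = 38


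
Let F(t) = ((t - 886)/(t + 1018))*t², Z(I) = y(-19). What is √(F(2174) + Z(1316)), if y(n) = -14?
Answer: 5*√247844094/57 ≈ 1381.0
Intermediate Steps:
Z(I) = -14
F(t) = t²*(-886 + t)/(1018 + t) (F(t) = ((-886 + t)/(1018 + t))*t² = t²*(-886 + t)/(1018 + t))
√(F(2174) + Z(1316)) = √(2174²*(-886 + 2174)/(1018 + 2174) - 14) = √(4726276*1288/3192 - 14) = √(4726276*(1/3192)*1288 - 14) = √(108704348/57 - 14) = √(108703550/57) = 5*√247844094/57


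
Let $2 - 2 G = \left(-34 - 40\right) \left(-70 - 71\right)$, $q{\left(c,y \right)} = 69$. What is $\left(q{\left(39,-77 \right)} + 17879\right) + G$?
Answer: $12732$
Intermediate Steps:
$G = -5216$ ($G = 1 - \frac{\left(-34 - 40\right) \left(-70 - 71\right)}{2} = 1 - \frac{\left(-74\right) \left(-141\right)}{2} = 1 - 5217 = -5216$)
$\left(q{\left(39,-77 \right)} + 17879\right) + G = \left(69 + 17879\right) - 5216 = 17948 - 5216 = 12732$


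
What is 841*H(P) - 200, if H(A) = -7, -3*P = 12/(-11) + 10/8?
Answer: -6087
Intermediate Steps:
P = -7/132 (P = -(12/(-11) + 10/8)/3 = -(12*(-1/11) + 10*(1/8))/3 = -(-12/11 + 5/4)/3 = -1/3*7/44 = -7/132 ≈ -0.053030)
841*H(P) - 200 = 841*(-7) - 200 = -5887 - 200 = -6087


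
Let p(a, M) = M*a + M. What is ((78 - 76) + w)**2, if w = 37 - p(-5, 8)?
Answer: 5041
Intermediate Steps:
p(a, M) = M + M*a
w = 69 (w = 37 - 8*(1 - 5) = 37 - 8*(-4) = 37 - 1*(-32) = 37 + 32 = 69)
((78 - 76) + w)**2 = ((78 - 76) + 69)**2 = (2 + 69)**2 = 71**2 = 5041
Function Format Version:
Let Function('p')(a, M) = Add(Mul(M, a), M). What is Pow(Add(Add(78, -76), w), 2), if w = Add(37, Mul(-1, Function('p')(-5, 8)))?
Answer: 5041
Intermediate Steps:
Function('p')(a, M) = Add(M, Mul(M, a))
w = 69 (w = Add(37, Mul(-1, Mul(8, Add(1, -5)))) = Add(37, Mul(-1, Mul(8, -4))) = Add(37, Mul(-1, -32)) = Add(37, 32) = 69)
Pow(Add(Add(78, -76), w), 2) = Pow(Add(Add(78, -76), 69), 2) = Pow(Add(2, 69), 2) = Pow(71, 2) = 5041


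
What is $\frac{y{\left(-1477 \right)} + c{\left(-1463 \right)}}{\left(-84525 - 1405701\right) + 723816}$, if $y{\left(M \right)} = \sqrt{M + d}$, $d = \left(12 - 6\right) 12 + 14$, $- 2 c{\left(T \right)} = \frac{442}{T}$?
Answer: $- \frac{221}{1121257830} - \frac{i \sqrt{1391}}{766410} \approx -1.971 \cdot 10^{-7} - 4.8663 \cdot 10^{-5} i$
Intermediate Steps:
$c{\left(T \right)} = - \frac{221}{T}$ ($c{\left(T \right)} = - \frac{442 \frac{1}{T}}{2} = - \frac{221}{T}$)
$d = 86$ ($d = 6 \cdot 12 + 14 = 72 + 14 = 86$)
$y{\left(M \right)} = \sqrt{86 + M}$ ($y{\left(M \right)} = \sqrt{M + 86} = \sqrt{86 + M}$)
$\frac{y{\left(-1477 \right)} + c{\left(-1463 \right)}}{\left(-84525 - 1405701\right) + 723816} = \frac{\sqrt{86 - 1477} - \frac{221}{-1463}}{\left(-84525 - 1405701\right) + 723816} = \frac{\sqrt{-1391} - - \frac{221}{1463}}{\left(-84525 - 1405701\right) + 723816} = \frac{i \sqrt{1391} + \frac{221}{1463}}{-1490226 + 723816} = \frac{\frac{221}{1463} + i \sqrt{1391}}{-766410} = \left(\frac{221}{1463} + i \sqrt{1391}\right) \left(- \frac{1}{766410}\right) = - \frac{221}{1121257830} - \frac{i \sqrt{1391}}{766410}$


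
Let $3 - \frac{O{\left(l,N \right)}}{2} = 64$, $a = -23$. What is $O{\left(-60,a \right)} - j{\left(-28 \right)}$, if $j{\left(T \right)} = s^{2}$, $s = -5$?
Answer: $-147$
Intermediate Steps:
$O{\left(l,N \right)} = -122$ ($O{\left(l,N \right)} = 6 - 128 = -122$)
$j{\left(T \right)} = 25$ ($j{\left(T \right)} = \left(-5\right)^{2} = 25$)
$O{\left(-60,a \right)} - j{\left(-28 \right)} = -122 - 25 = -147$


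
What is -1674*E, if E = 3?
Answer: -5022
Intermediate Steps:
-1674*E = -1674*3 = -5022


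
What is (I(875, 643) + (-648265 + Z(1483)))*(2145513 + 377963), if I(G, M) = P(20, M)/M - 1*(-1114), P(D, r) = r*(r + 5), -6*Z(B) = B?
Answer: -4896175570738/3 ≈ -1.6321e+12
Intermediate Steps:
Z(B) = -B/6
P(D, r) = r*(5 + r)
I(G, M) = 1119 + M (I(G, M) = (M*(5 + M))/M - 1*(-1114) = (5 + M) + 1114 = 1119 + M)
(I(875, 643) + (-648265 + Z(1483)))*(2145513 + 377963) = ((1119 + 643) + (-648265 - 1/6*1483))*(2145513 + 377963) = (1762 + (-648265 - 1483/6))*2523476 = (1762 - 3891073/6)*2523476 = -3880501/6*2523476 = -4896175570738/3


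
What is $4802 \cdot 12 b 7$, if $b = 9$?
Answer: $3630312$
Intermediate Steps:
$4802 \cdot 12 b 7 = 4802 \cdot 12 \cdot 9 \cdot 7 = 4802 \cdot 108 \cdot 7 = 4802 \cdot 756 = 3630312$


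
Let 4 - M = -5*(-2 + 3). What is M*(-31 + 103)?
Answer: 648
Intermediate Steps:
M = 9 (M = 4 - (-5)*(-2 + 3) = 4 - (-5) = 4 - 1*(-5) = 4 + 5 = 9)
M*(-31 + 103) = 9*(-31 + 103) = 9*72 = 648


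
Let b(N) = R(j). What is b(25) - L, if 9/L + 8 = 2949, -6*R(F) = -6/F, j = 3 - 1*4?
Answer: -2950/2941 ≈ -1.0031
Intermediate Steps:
j = -1 (j = 3 - 4 = -1)
R(F) = 1/F (R(F) = -(-1)/F = 1/F)
b(N) = -1 (b(N) = 1/(-1) = -1)
L = 9/2941 (L = 9/(-8 + 2949) = 9/2941 ≈ 0.0030602)
b(25) - L = -1 - 1*9/2941 = -1 - 9/2941 = -2950/2941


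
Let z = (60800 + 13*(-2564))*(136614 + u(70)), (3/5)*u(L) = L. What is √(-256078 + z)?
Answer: √3755461874 ≈ 61282.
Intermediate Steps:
u(L) = 5*L/3
z = 3755717952 (z = (60800 + 13*(-2564))*(136614 + (5/3)*70) = (60800 - 33332)*(136614 + 350/3) = 27468*(410192/3) = 3755717952)
√(-256078 + z) = √(-256078 + 3755717952) = √3755461874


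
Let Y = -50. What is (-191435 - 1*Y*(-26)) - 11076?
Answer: -203811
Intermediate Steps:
(-191435 - 1*Y*(-26)) - 11076 = (-191435 - 1*(-50)*(-26)) - 11076 = (-191435 - (-50)*(-26)) - 11076 = (-191435 - 1*1300) - 11076 = (-191435 - 1300) - 11076 = -192735 - 11076 = -203811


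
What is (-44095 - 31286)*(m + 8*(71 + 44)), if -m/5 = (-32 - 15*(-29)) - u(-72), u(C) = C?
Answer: 109679355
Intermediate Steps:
m = -2375 (m = -5*((-32 - 15*(-29)) - 1*(-72)) = -5*((-32 + 435) + 72) = -5*(403 + 72) = -5*475 = -2375)
(-44095 - 31286)*(m + 8*(71 + 44)) = (-44095 - 31286)*(-2375 + 8*(71 + 44)) = -75381*(-2375 + 8*115) = -75381*(-2375 + 920) = -75381*(-1455) = 109679355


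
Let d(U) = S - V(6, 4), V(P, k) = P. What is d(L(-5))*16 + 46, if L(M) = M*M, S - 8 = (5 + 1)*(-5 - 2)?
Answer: -594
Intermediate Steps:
S = -34 (S = 8 + (5 + 1)*(-5 - 2) = 8 + 6*(-7) = 8 - 42 = -34)
L(M) = M²
d(U) = -40 (d(U) = -34 - 1*6 = -34 - 6 = -40)
d(L(-5))*16 + 46 = -40*16 + 46 = -640 + 46 = -594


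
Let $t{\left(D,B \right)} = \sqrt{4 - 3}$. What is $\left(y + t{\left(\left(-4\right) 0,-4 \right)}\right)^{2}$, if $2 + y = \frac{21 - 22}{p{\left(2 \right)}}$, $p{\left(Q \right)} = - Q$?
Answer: $\frac{1}{4} \approx 0.25$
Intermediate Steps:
$t{\left(D,B \right)} = 1$ ($t{\left(D,B \right)} = \sqrt{1} = 1$)
$y = - \frac{3}{2}$ ($y = -2 + \frac{21 - 22}{\left(-1\right) 2} = -2 + \frac{21 - 22}{-2} = -2 - - \frac{1}{2} = -2 + \frac{1}{2} = - \frac{3}{2} \approx -1.5$)
$\left(y + t{\left(\left(-4\right) 0,-4 \right)}\right)^{2} = \left(- \frac{3}{2} + 1\right)^{2} = \left(- \frac{1}{2}\right)^{2} = \frac{1}{4}$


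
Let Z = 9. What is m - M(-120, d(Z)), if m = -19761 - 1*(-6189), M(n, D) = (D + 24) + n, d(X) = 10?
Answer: -13486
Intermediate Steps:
M(n, D) = 24 + D + n (M(n, D) = (24 + D) + n = 24 + D + n)
m = -13572 (m = -19761 + 6189 = -13572)
m - M(-120, d(Z)) = -13572 - (24 + 10 - 120) = -13572 - 1*(-86) = -13572 + 86 = -13486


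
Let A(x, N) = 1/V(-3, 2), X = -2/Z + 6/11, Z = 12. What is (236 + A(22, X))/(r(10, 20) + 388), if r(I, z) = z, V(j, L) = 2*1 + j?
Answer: 235/408 ≈ 0.57598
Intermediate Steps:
X = 25/66 (X = -2/12 + 6/11 = -2*1/12 + 6*(1/11) = -1/6 + 6/11 = 25/66 ≈ 0.37879)
V(j, L) = 2 + j
A(x, N) = -1 (A(x, N) = 1/(2 - 3) = 1/(-1) = -1)
(236 + A(22, X))/(r(10, 20) + 388) = (236 - 1)/(20 + 388) = 235/408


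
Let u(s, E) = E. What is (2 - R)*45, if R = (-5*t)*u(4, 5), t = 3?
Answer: 3465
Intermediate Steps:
R = -75 (R = -5*3*5 = -15*5 = -75)
(2 - R)*45 = (2 - 1*(-75))*45 = (2 + 75)*45 = 77*45 = 3465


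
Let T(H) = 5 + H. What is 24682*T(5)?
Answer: 246820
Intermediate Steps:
24682*T(5) = 24682*(5 + 5) = 24682*10 = 246820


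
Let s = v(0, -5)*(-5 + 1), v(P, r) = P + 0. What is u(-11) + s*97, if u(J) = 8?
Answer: 8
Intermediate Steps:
v(P, r) = P
s = 0 (s = 0*(-5 + 1) = 0*(-4) = 0)
u(-11) + s*97 = 8 + 0*97 = 8 + 0 = 8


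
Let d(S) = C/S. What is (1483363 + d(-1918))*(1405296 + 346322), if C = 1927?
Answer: 2491753945065363/959 ≈ 2.5983e+12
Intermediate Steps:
d(S) = 1927/S
(1483363 + d(-1918))*(1405296 + 346322) = (1483363 + 1927/(-1918))*(1405296 + 346322) = (1483363 + 1927*(-1/1918))*1751618 = (1483363 - 1927/1918)*1751618 = (2845088307/1918)*1751618 = 2491753945065363/959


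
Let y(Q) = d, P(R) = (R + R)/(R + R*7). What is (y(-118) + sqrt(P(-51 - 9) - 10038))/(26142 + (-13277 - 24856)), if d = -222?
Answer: 74/3997 - I*sqrt(40151)/23982 ≈ 0.018514 - 0.0083553*I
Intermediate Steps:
P(R) = 1/4 (P(R) = (2*R)/(R + 7*R) = (2*R)/((8*R)) = (2*R)*(1/(8*R)) = 1/4)
y(Q) = -222
(y(-118) + sqrt(P(-51 - 9) - 10038))/(26142 + (-13277 - 24856)) = (-222 + sqrt(1/4 - 10038))/(26142 + (-13277 - 24856)) = (-222 + sqrt(-40151/4))/(26142 - 38133) = (-222 + I*sqrt(40151)/2)/(-11991) = (-222 + I*sqrt(40151)/2)*(-1/11991) = 74/3997 - I*sqrt(40151)/23982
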